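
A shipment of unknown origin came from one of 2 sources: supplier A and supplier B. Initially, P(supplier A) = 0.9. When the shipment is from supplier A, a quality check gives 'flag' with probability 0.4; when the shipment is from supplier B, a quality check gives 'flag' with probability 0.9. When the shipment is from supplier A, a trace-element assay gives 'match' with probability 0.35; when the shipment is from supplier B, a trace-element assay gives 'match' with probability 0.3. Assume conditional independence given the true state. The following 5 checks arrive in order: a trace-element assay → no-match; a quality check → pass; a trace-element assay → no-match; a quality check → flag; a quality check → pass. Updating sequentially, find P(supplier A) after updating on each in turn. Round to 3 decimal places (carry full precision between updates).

After a trace-element assay='no-match': P(supplier A) = 0.65·0.9000 / (0.65·0.9000 + 0.7·0.1000) ≈ 0.8931
After a quality check='pass': P(supplier A) = 0.6·0.8931 / (0.6·0.8931 + 0.1·0.1069) ≈ 0.9804
After a trace-element assay='no-match': P(supplier A) = 0.65·0.9804 / (0.65·0.9804 + 0.7·0.0196) ≈ 0.9790
After a quality check='flag': P(supplier A) = 0.4·0.9790 / (0.4·0.9790 + 0.9·0.0210) ≈ 0.9539
After a quality check='pass': P(supplier A) = 0.6·0.9539 / (0.6·0.9539 + 0.1·0.0461) ≈ 0.9920

0.992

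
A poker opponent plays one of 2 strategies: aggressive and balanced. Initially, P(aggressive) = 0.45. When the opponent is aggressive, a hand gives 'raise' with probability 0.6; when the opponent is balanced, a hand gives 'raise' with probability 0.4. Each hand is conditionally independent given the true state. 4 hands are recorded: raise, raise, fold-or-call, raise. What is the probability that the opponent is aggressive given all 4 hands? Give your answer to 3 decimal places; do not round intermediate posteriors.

0.648

Apply Bayes' rule sequentially, carrying P(aggressive) forward.
After 'raise': P(aggressive) = 0.6·0.4500 / (0.6·0.4500 + 0.4·0.5500) ≈ 0.5510
After 'raise': P(aggressive) = 0.6·0.5510 / (0.6·0.5510 + 0.4·0.4490) ≈ 0.6480
After 'fold-or-call': P(aggressive) = 0.4·0.6480 / (0.4·0.6480 + 0.6·0.3520) ≈ 0.5510
After 'raise': P(aggressive) = 0.6·0.5510 / (0.6·0.5510 + 0.4·0.4490) ≈ 0.6480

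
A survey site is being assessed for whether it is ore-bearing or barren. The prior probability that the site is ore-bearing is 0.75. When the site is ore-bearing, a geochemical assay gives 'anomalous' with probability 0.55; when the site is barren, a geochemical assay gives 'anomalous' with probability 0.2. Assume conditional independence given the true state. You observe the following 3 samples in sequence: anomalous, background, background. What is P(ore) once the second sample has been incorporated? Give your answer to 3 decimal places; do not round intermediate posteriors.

0.823

After 'anomalous': P(ore) = 0.55·0.7500 / (0.55·0.7500 + 0.2·0.2500) ≈ 0.8919
After 'background': P(ore) = 0.45·0.8919 / (0.45·0.8919 + 0.8·0.1081) ≈ 0.8227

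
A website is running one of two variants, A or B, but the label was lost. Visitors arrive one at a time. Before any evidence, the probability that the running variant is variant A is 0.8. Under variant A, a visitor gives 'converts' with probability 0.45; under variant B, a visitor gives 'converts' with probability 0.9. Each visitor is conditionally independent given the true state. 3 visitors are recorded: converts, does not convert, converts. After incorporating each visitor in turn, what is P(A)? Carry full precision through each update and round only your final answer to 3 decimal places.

After 'converts': P(A) = 0.45·0.8000 / (0.45·0.8000 + 0.9·0.2000) ≈ 0.6667
After 'does not convert': P(A) = 0.55·0.6667 / (0.55·0.6667 + 0.1·0.3333) ≈ 0.9167
After 'converts': P(A) = 0.45·0.9167 / (0.45·0.9167 + 0.9·0.0833) ≈ 0.8462

0.846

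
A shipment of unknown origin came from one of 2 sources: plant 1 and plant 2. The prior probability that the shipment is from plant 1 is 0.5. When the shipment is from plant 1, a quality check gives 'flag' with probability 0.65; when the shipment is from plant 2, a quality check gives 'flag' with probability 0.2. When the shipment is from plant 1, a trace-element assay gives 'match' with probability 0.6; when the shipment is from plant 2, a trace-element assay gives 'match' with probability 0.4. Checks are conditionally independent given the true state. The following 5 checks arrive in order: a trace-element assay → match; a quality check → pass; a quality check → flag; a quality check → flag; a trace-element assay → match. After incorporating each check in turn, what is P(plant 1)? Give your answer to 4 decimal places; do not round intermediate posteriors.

0.9123

After a trace-element assay='match': P(plant 1) = 0.6·0.5000 / (0.6·0.5000 + 0.4·0.5000) ≈ 0.6000
After a quality check='pass': P(plant 1) = 0.35·0.6000 / (0.35·0.6000 + 0.8·0.4000) ≈ 0.3962
After a quality check='flag': P(plant 1) = 0.65·0.3962 / (0.65·0.3962 + 0.2·0.6038) ≈ 0.6808
After a quality check='flag': P(plant 1) = 0.65·0.6808 / (0.65·0.6808 + 0.2·0.3192) ≈ 0.8739
After a trace-element assay='match': P(plant 1) = 0.6·0.8739 / (0.6·0.8739 + 0.4·0.1261) ≈ 0.9123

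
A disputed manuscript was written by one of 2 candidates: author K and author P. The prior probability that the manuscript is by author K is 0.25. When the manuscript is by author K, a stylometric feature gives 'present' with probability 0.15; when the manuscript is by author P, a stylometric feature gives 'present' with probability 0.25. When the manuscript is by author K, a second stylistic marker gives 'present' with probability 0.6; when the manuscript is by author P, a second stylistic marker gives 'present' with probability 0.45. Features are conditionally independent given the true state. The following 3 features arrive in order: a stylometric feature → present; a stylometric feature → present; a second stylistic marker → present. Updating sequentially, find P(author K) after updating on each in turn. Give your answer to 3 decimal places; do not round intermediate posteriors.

Apply Bayes' rule sequentially, carrying P(author K) forward.
After a stylometric feature='present': P(author K) = 0.15·0.2500 / (0.15·0.2500 + 0.25·0.7500) ≈ 0.1667
After a stylometric feature='present': P(author K) = 0.15·0.1667 / (0.15·0.1667 + 0.25·0.8333) ≈ 0.1071
After a second stylistic marker='present': P(author K) = 0.6·0.1071 / (0.6·0.1071 + 0.45·0.8929) ≈ 0.1379

0.138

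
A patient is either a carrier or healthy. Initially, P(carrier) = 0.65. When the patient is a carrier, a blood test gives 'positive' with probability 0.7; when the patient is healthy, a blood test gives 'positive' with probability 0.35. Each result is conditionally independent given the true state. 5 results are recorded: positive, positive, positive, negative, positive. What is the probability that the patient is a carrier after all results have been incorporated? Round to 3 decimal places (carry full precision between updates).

0.932

Each posterior becomes the prior for the next update.
After 'positive': P(carrier) = 0.7·0.6500 / (0.7·0.6500 + 0.35·0.3500) ≈ 0.7879
After 'positive': P(carrier) = 0.7·0.7879 / (0.7·0.7879 + 0.35·0.2121) ≈ 0.8814
After 'positive': P(carrier) = 0.7·0.8814 / (0.7·0.8814 + 0.35·0.1186) ≈ 0.9369
After 'negative': P(carrier) = 0.3·0.9369 / (0.3·0.9369 + 0.65·0.0631) ≈ 0.8727
After 'positive': P(carrier) = 0.7·0.8727 / (0.7·0.8727 + 0.35·0.1273) ≈ 0.9320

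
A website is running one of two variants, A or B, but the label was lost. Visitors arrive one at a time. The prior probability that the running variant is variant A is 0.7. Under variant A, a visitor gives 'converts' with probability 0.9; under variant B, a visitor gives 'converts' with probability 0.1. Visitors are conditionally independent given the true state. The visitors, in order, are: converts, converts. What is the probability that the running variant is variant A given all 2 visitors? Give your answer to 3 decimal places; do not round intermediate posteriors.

0.995

Each posterior becomes the prior for the next update.
After 'converts': P(A) = 0.9·0.7000 / (0.9·0.7000 + 0.1·0.3000) ≈ 0.9545
After 'converts': P(A) = 0.9·0.9545 / (0.9·0.9545 + 0.1·0.0455) ≈ 0.9947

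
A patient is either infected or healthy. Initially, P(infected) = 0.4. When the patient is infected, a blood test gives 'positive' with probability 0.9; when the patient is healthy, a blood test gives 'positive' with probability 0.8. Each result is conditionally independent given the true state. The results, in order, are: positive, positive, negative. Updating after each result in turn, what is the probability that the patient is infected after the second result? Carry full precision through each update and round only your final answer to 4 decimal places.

After 'positive': P(infected) = 0.9·0.4000 / (0.9·0.4000 + 0.8·0.6000) ≈ 0.4286
After 'positive': P(infected) = 0.9·0.4286 / (0.9·0.4286 + 0.8·0.5714) ≈ 0.4576

0.4576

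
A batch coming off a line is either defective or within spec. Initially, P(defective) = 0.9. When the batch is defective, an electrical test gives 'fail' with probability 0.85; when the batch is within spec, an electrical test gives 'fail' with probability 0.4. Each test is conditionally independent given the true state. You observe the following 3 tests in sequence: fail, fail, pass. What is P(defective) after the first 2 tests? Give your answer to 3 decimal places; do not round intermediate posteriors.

Each posterior becomes the prior for the next update.
After 'fail': P(defective) = 0.85·0.9000 / (0.85·0.9000 + 0.4·0.1000) ≈ 0.9503
After 'fail': P(defective) = 0.85·0.9503 / (0.85·0.9503 + 0.4·0.0497) ≈ 0.9760

0.976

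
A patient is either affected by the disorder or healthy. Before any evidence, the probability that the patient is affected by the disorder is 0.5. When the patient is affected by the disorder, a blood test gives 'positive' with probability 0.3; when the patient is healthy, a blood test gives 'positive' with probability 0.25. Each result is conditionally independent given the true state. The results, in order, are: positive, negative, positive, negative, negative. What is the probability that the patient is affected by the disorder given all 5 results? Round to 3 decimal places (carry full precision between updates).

0.539

Apply Bayes' rule sequentially, carrying P(affected) forward.
After 'positive': P(affected) = 0.3·0.5000 / (0.3·0.5000 + 0.25·0.5000) ≈ 0.5455
After 'negative': P(affected) = 0.7·0.5455 / (0.7·0.5455 + 0.75·0.4545) ≈ 0.5283
After 'positive': P(affected) = 0.3·0.5283 / (0.3·0.5283 + 0.25·0.4717) ≈ 0.5734
After 'negative': P(affected) = 0.7·0.5734 / (0.7·0.5734 + 0.75·0.4266) ≈ 0.5564
After 'negative': P(affected) = 0.7·0.5564 / (0.7·0.5564 + 0.75·0.4436) ≈ 0.5393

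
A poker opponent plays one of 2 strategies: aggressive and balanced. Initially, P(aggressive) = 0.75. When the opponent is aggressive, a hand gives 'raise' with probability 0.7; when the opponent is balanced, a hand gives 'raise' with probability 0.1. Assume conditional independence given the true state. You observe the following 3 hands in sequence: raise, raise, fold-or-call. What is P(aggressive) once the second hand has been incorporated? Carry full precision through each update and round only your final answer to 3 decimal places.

After 'raise': P(aggressive) = 0.7·0.7500 / (0.7·0.7500 + 0.1·0.2500) ≈ 0.9545
After 'raise': P(aggressive) = 0.7·0.9545 / (0.7·0.9545 + 0.1·0.0455) ≈ 0.9932

0.993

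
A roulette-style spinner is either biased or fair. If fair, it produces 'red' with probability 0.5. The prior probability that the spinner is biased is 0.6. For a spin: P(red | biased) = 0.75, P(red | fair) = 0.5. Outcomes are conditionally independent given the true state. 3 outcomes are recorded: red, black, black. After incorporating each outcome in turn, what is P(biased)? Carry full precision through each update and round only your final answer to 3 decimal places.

After 'red': P(biased) = 0.75·0.6000 / (0.75·0.6000 + 0.5·0.4000) ≈ 0.6923
After 'black': P(biased) = 0.25·0.6923 / (0.25·0.6923 + 0.5·0.3077) ≈ 0.5294
After 'black': P(biased) = 0.25·0.5294 / (0.25·0.5294 + 0.5·0.4706) ≈ 0.3600

0.360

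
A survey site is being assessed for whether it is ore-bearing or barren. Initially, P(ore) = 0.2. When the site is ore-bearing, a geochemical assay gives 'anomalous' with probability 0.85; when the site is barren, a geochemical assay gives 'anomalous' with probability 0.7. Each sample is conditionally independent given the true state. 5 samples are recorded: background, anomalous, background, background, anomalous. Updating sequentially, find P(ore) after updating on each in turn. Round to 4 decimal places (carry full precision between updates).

Apply Bayes' rule sequentially, carrying P(ore) forward.
After 'background': P(ore) = 0.15·0.2000 / (0.15·0.2000 + 0.3·0.8000) ≈ 0.1111
After 'anomalous': P(ore) = 0.85·0.1111 / (0.85·0.1111 + 0.7·0.8889) ≈ 0.1318
After 'background': P(ore) = 0.15·0.1318 / (0.15·0.1318 + 0.3·0.8682) ≈ 0.0705
After 'background': P(ore) = 0.15·0.0705 / (0.15·0.0705 + 0.3·0.9295) ≈ 0.0366
After 'anomalous': P(ore) = 0.85·0.0366 / (0.85·0.0366 + 0.7·0.9634) ≈ 0.0440

0.0440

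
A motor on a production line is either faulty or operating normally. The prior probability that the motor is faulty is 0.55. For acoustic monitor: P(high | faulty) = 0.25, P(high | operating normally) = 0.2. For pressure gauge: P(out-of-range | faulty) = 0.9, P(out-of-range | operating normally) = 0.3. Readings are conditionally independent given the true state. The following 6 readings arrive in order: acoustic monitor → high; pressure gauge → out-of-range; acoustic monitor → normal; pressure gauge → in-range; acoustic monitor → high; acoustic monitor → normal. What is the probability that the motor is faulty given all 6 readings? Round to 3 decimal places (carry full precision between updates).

0.418

After acoustic monitor='high': P(faulty) = 0.25·0.5500 / (0.25·0.5500 + 0.2·0.4500) ≈ 0.6044
After pressure gauge='out-of-range': P(faulty) = 0.9·0.6044 / (0.9·0.6044 + 0.3·0.3956) ≈ 0.8209
After acoustic monitor='normal': P(faulty) = 0.75·0.8209 / (0.75·0.8209 + 0.8·0.1791) ≈ 0.8112
After pressure gauge='in-range': P(faulty) = 0.1·0.8112 / (0.1·0.8112 + 0.7·0.1888) ≈ 0.3804
After acoustic monitor='high': P(faulty) = 0.25·0.3804 / (0.25·0.3804 + 0.2·0.6196) ≈ 0.4342
After acoustic monitor='normal': P(faulty) = 0.75·0.4342 / (0.75·0.4342 + 0.8·0.5658) ≈ 0.4184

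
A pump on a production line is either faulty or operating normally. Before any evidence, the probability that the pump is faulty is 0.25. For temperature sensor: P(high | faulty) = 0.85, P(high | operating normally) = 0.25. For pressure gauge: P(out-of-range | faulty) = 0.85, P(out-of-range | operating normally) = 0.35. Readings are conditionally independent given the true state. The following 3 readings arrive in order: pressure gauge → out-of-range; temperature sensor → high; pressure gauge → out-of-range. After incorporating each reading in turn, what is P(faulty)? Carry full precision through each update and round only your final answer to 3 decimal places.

0.870

After pressure gauge='out-of-range': P(faulty) = 0.85·0.2500 / (0.85·0.2500 + 0.35·0.7500) ≈ 0.4474
After temperature sensor='high': P(faulty) = 0.85·0.4474 / (0.85·0.4474 + 0.25·0.5526) ≈ 0.7335
After pressure gauge='out-of-range': P(faulty) = 0.85·0.7335 / (0.85·0.7335 + 0.35·0.2665) ≈ 0.8699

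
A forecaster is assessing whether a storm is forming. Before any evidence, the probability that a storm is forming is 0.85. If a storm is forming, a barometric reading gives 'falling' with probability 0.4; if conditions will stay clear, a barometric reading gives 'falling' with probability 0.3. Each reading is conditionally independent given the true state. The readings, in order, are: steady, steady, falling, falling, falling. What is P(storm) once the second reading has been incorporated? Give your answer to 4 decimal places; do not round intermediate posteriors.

0.8063

After 'steady': P(storm) = 0.6·0.8500 / (0.6·0.8500 + 0.7·0.1500) ≈ 0.8293
After 'steady': P(storm) = 0.6·0.8293 / (0.6·0.8293 + 0.7·0.1707) ≈ 0.8063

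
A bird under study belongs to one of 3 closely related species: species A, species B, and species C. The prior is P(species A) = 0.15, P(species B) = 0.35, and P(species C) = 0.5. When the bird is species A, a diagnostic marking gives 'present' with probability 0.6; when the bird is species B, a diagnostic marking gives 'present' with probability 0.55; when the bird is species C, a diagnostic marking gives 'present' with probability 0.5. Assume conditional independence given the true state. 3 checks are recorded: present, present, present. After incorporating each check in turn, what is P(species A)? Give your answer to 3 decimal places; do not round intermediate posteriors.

After 'present': normaliser = 0.6·0.1500 + 0.55·0.3500 + 0.5·0.5000; P(species A) ≈ 0.1690, P(species B) ≈ 0.3615, P(species C) ≈ 0.4695
After 'present': normaliser = 0.6·0.1690 + 0.55·0.3615 + 0.5·0.4695; P(species A) ≈ 0.1896, P(species B) ≈ 0.3717, P(species C) ≈ 0.4388
After 'present': normaliser = 0.6·0.1896 + 0.55·0.3717 + 0.5·0.4388; P(species A) ≈ 0.2116, P(species B) ≈ 0.3803, P(species C) ≈ 0.4081

0.212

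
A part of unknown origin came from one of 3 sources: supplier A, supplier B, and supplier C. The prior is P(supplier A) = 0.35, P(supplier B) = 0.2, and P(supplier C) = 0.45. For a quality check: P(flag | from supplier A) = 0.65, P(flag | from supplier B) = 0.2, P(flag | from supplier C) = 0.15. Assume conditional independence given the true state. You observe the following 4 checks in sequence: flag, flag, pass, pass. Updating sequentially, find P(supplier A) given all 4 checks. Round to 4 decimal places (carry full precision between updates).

0.5930

After 'flag': normaliser = 0.65·0.3500 + 0.2·0.2000 + 0.15·0.4500; P(supplier A) ≈ 0.6791, P(supplier B) ≈ 0.1194, P(supplier C) ≈ 0.2015
After 'flag': normaliser = 0.65·0.6791 + 0.2·0.1194 + 0.15·0.2015; P(supplier A) ≈ 0.8908, P(supplier B) ≈ 0.0482, P(supplier C) ≈ 0.0610
After 'pass': normaliser = 0.35·0.8908 + 0.8·0.0482 + 0.85·0.0610; P(supplier A) ≈ 0.7752, P(supplier B) ≈ 0.0959, P(supplier C) ≈ 0.1289
After 'pass': normaliser = 0.35·0.7752 + 0.8·0.0959 + 0.85·0.1289; P(supplier A) ≈ 0.5930, P(supplier B) ≈ 0.1676, P(supplier C) ≈ 0.2395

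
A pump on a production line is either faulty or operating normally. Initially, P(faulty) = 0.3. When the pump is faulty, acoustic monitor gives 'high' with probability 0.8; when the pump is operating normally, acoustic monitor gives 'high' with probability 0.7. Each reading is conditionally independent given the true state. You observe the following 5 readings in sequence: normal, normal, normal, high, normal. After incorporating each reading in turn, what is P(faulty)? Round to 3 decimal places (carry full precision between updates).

After 'normal': P(faulty) = 0.2·0.3000 / (0.2·0.3000 + 0.3·0.7000) ≈ 0.2222
After 'normal': P(faulty) = 0.2·0.2222 / (0.2·0.2222 + 0.3·0.7778) ≈ 0.1600
After 'normal': P(faulty) = 0.2·0.1600 / (0.2·0.1600 + 0.3·0.8400) ≈ 0.1127
After 'high': P(faulty) = 0.8·0.1127 / (0.8·0.1127 + 0.7·0.8873) ≈ 0.1267
After 'normal': P(faulty) = 0.2·0.1267 / (0.2·0.1267 + 0.3·0.8733) ≈ 0.0882

0.088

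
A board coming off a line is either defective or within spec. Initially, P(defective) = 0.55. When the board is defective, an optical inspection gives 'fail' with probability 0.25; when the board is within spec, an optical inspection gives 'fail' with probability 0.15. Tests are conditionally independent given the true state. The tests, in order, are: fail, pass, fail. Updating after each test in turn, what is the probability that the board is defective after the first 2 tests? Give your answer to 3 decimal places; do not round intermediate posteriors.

0.643

Apply Bayes' rule sequentially, carrying P(defective) forward.
After 'fail': P(defective) = 0.25·0.5500 / (0.25·0.5500 + 0.15·0.4500) ≈ 0.6707
After 'pass': P(defective) = 0.75·0.6707 / (0.75·0.6707 + 0.85·0.3293) ≈ 0.6425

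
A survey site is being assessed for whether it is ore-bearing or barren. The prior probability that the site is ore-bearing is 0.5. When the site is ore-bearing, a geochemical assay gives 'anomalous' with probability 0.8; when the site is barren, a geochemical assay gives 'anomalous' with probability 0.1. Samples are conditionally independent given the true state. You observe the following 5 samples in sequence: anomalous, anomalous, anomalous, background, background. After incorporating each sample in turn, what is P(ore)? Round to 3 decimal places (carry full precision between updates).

Each posterior becomes the prior for the next update.
After 'anomalous': P(ore) = 0.8·0.5000 / (0.8·0.5000 + 0.1·0.5000) ≈ 0.8889
After 'anomalous': P(ore) = 0.8·0.8889 / (0.8·0.8889 + 0.1·0.1111) ≈ 0.9846
After 'anomalous': P(ore) = 0.8·0.9846 / (0.8·0.9846 + 0.1·0.0154) ≈ 0.9981
After 'background': P(ore) = 0.2·0.9981 / (0.2·0.9981 + 0.9·0.0019) ≈ 0.9913
After 'background': P(ore) = 0.2·0.9913 / (0.2·0.9913 + 0.9·0.0087) ≈ 0.9620

0.962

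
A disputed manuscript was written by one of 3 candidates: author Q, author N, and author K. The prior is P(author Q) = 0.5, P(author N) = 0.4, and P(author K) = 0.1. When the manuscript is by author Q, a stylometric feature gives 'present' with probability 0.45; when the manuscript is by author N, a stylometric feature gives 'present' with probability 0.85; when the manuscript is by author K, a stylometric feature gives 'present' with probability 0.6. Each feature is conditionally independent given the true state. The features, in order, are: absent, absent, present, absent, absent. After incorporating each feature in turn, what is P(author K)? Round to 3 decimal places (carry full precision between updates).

0.069

After 'absent': normaliser = 0.55·0.5000 + 0.15·0.4000 + 0.4·0.1000; P(author Q) ≈ 0.7333, P(author N) ≈ 0.1600, P(author K) ≈ 0.1067
After 'absent': normaliser = 0.55·0.7333 + 0.15·0.1600 + 0.4·0.1067; P(author Q) ≈ 0.8582, P(author N) ≈ 0.0511, P(author K) ≈ 0.0908
After 'present': normaliser = 0.45·0.8582 + 0.85·0.0511 + 0.6·0.0908; P(author Q) ≈ 0.7978, P(author N) ≈ 0.0897, P(author K) ≈ 0.1125
After 'absent': normaliser = 0.55·0.7978 + 0.15·0.0897 + 0.4·0.1125; P(author Q) ≈ 0.8824, P(author N) ≈ 0.0270, P(author K) ≈ 0.0905
After 'absent': normaliser = 0.55·0.8824 + 0.15·0.0270 + 0.4·0.0905; P(author Q) ≈ 0.9234, P(author N) ≈ 0.0077, P(author K) ≈ 0.0689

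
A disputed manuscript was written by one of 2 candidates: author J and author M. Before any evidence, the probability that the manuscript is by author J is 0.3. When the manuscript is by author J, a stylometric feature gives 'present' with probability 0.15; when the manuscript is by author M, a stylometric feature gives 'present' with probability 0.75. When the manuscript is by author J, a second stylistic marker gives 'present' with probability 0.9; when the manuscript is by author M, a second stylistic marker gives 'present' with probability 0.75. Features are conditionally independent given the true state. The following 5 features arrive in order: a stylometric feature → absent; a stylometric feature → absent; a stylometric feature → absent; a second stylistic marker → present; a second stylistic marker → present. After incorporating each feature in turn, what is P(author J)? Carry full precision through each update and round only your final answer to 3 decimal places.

After a stylometric feature='absent': P(author J) = 0.85·0.3000 / (0.85·0.3000 + 0.25·0.7000) ≈ 0.5930
After a stylometric feature='absent': P(author J) = 0.85·0.5930 / (0.85·0.5930 + 0.25·0.4070) ≈ 0.8321
After a stylometric feature='absent': P(author J) = 0.85·0.8321 / (0.85·0.8321 + 0.25·0.1679) ≈ 0.9440
After a second stylistic marker='present': P(author J) = 0.9·0.9440 / (0.9·0.9440 + 0.75·0.0560) ≈ 0.9529
After a second stylistic marker='present': P(author J) = 0.9·0.9529 / (0.9·0.9529 + 0.75·0.0471) ≈ 0.9604

0.960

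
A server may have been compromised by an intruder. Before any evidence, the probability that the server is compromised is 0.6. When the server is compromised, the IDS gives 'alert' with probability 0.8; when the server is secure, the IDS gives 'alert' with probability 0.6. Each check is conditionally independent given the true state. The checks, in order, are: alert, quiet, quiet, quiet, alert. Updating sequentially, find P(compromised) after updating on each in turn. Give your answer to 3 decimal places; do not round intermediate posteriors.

After 'alert': P(compromised) = 0.8·0.6000 / (0.8·0.6000 + 0.6·0.4000) ≈ 0.6667
After 'quiet': P(compromised) = 0.2·0.6667 / (0.2·0.6667 + 0.4·0.3333) ≈ 0.5000
After 'quiet': P(compromised) = 0.2·0.5000 / (0.2·0.5000 + 0.4·0.5000) ≈ 0.3333
After 'quiet': P(compromised) = 0.2·0.3333 / (0.2·0.3333 + 0.4·0.6667) ≈ 0.2000
After 'alert': P(compromised) = 0.8·0.2000 / (0.8·0.2000 + 0.6·0.8000) ≈ 0.2500

0.250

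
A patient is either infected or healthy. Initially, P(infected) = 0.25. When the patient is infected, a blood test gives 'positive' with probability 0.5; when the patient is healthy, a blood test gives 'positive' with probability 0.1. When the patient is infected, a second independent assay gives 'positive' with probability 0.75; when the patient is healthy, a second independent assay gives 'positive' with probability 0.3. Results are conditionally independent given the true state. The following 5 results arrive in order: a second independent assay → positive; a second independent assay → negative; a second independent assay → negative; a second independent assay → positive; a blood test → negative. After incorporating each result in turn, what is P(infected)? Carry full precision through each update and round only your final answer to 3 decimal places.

After a second independent assay='positive': P(infected) = 0.75·0.2500 / (0.75·0.2500 + 0.3·0.7500) ≈ 0.4545
After a second independent assay='negative': P(infected) = 0.25·0.4545 / (0.25·0.4545 + 0.7·0.5455) ≈ 0.2294
After a second independent assay='negative': P(infected) = 0.25·0.2294 / (0.25·0.2294 + 0.7·0.7706) ≈ 0.0961
After a second independent assay='positive': P(infected) = 0.75·0.0961 / (0.75·0.0961 + 0.3·0.9039) ≈ 0.2099
After a blood test='negative': P(infected) = 0.5·0.2099 / (0.5·0.2099 + 0.9·0.7901) ≈ 0.1286

0.129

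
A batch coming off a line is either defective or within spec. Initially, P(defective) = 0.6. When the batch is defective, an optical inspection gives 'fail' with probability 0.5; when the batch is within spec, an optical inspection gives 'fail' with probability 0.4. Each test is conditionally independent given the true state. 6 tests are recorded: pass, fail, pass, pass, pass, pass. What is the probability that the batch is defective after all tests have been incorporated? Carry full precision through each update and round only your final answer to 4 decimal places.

0.4297

After 'pass': P(defective) = 0.5·0.6000 / (0.5·0.6000 + 0.6·0.4000) ≈ 0.5556
After 'fail': P(defective) = 0.5·0.5556 / (0.5·0.5556 + 0.4·0.4444) ≈ 0.6098
After 'pass': P(defective) = 0.5·0.6098 / (0.5·0.6098 + 0.6·0.3902) ≈ 0.5656
After 'pass': P(defective) = 0.5·0.5656 / (0.5·0.5656 + 0.6·0.4344) ≈ 0.5204
After 'pass': P(defective) = 0.5·0.5204 / (0.5·0.5204 + 0.6·0.4796) ≈ 0.4749
After 'pass': P(defective) = 0.5·0.4749 / (0.5·0.4749 + 0.6·0.5251) ≈ 0.4297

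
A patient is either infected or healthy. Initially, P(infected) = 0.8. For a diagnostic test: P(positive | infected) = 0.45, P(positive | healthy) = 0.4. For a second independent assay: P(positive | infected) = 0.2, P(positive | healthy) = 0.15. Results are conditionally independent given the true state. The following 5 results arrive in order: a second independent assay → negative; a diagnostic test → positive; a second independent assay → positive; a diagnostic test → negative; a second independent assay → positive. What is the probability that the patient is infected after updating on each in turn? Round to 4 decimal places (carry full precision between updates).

Apply Bayes' rule sequentially, carrying P(infected) forward.
After a second independent assay='negative': P(infected) = 0.8·0.8000 / (0.8·0.8000 + 0.85·0.2000) ≈ 0.7901
After a diagnostic test='positive': P(infected) = 0.45·0.7901 / (0.45·0.7901 + 0.4·0.2099) ≈ 0.8090
After a second independent assay='positive': P(infected) = 0.2·0.8090 / (0.2·0.8090 + 0.15·0.1910) ≈ 0.8496
After a diagnostic test='negative': P(infected) = 0.55·0.8496 / (0.55·0.8496 + 0.6·0.1504) ≈ 0.8381
After a second independent assay='positive': P(infected) = 0.2·0.8381 / (0.2·0.8381 + 0.15·0.1619) ≈ 0.8734

0.8734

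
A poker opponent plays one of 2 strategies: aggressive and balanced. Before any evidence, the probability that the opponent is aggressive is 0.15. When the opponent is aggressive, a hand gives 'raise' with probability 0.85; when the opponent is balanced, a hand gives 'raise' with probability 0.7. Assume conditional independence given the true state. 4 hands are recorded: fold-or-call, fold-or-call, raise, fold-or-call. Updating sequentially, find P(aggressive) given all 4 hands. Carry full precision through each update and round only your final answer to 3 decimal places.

0.026

After 'fold-or-call': P(aggressive) = 0.15·0.1500 / (0.15·0.1500 + 0.3·0.8500) ≈ 0.0811
After 'fold-or-call': P(aggressive) = 0.15·0.0811 / (0.15·0.0811 + 0.3·0.9189) ≈ 0.0423
After 'raise': P(aggressive) = 0.85·0.0423 / (0.85·0.0423 + 0.7·0.9577) ≈ 0.0508
After 'fold-or-call': P(aggressive) = 0.15·0.0508 / (0.15·0.0508 + 0.3·0.9492) ≈ 0.0261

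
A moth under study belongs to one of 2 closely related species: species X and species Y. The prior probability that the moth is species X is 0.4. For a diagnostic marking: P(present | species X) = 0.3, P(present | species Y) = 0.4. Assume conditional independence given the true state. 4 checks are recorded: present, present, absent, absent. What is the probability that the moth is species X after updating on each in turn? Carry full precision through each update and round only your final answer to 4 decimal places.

After 'present': P(species X) = 0.3·0.4000 / (0.3·0.4000 + 0.4·0.6000) ≈ 0.3333
After 'present': P(species X) = 0.3·0.3333 / (0.3·0.3333 + 0.4·0.6667) ≈ 0.2727
After 'absent': P(species X) = 0.7·0.2727 / (0.7·0.2727 + 0.6·0.7273) ≈ 0.3043
After 'absent': P(species X) = 0.7·0.3043 / (0.7·0.3043 + 0.6·0.6957) ≈ 0.3379

0.3379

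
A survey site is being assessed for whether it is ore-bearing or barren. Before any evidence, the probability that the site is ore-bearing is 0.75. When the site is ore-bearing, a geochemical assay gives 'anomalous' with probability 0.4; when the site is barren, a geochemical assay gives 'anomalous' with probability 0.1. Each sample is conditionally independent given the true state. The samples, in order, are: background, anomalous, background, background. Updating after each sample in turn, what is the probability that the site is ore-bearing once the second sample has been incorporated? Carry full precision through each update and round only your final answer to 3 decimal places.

After 'background': P(ore) = 0.6·0.7500 / (0.6·0.7500 + 0.9·0.2500) ≈ 0.6667
After 'anomalous': P(ore) = 0.4·0.6667 / (0.4·0.6667 + 0.1·0.3333) ≈ 0.8889

0.889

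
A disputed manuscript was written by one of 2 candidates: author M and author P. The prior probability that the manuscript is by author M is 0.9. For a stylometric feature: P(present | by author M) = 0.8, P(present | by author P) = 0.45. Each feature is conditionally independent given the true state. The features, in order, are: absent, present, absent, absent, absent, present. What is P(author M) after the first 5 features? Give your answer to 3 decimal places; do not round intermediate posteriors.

After 'absent': P(author M) = 0.2·0.9000 / (0.2·0.9000 + 0.55·0.1000) ≈ 0.7660
After 'present': P(author M) = 0.8·0.7660 / (0.8·0.7660 + 0.45·0.2340) ≈ 0.8533
After 'absent': P(author M) = 0.2·0.8533 / (0.2·0.8533 + 0.55·0.1467) ≈ 0.6790
After 'absent': P(author M) = 0.2·0.6790 / (0.2·0.6790 + 0.55·0.3210) ≈ 0.4348
After 'absent': P(author M) = 0.2·0.4348 / (0.2·0.4348 + 0.55·0.5652) ≈ 0.2186

0.219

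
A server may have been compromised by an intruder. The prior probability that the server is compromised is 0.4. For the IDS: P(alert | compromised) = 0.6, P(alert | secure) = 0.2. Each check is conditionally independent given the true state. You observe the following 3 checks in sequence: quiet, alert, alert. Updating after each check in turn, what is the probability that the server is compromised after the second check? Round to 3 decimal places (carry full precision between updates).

Each posterior becomes the prior for the next update.
After 'quiet': P(compromised) = 0.4·0.4000 / (0.4·0.4000 + 0.8·0.6000) ≈ 0.2500
After 'alert': P(compromised) = 0.6·0.2500 / (0.6·0.2500 + 0.2·0.7500) ≈ 0.5000

0.500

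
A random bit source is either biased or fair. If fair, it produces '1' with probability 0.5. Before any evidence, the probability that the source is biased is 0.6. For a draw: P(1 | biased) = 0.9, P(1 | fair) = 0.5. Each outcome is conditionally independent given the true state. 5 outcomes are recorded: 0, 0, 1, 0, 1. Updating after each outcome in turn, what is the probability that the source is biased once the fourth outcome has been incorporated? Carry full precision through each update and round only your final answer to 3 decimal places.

After '0': P(biased) = 0.1·0.6000 / (0.1·0.6000 + 0.5·0.4000) ≈ 0.2308
After '0': P(biased) = 0.1·0.2308 / (0.1·0.2308 + 0.5·0.7692) ≈ 0.0566
After '1': P(biased) = 0.9·0.0566 / (0.9·0.0566 + 0.5·0.9434) ≈ 0.0975
After '0': P(biased) = 0.1·0.0975 / (0.1·0.0975 + 0.5·0.9025) ≈ 0.0211

0.021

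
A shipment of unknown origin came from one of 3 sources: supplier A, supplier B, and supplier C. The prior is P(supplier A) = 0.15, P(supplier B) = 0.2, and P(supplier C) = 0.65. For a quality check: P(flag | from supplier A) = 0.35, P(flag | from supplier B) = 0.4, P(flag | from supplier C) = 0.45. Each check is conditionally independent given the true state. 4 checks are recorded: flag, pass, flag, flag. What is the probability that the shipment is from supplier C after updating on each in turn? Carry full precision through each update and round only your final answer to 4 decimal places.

0.7331

After 'flag': normaliser = 0.35·0.1500 + 0.4·0.2000 + 0.45·0.6500; P(supplier A) ≈ 0.1235, P(supplier B) ≈ 0.1882, P(supplier C) ≈ 0.6882
After 'pass': normaliser = 0.65·0.1235 + 0.6·0.1882 + 0.55·0.6882; P(supplier A) ≈ 0.1404, P(supplier B) ≈ 0.1975, P(supplier C) ≈ 0.6620
After 'flag': normaliser = 0.35·0.1404 + 0.4·0.1975 + 0.45·0.6620; P(supplier A) ≈ 0.1154, P(supplier B) ≈ 0.1854, P(supplier C) ≈ 0.6992
After 'flag': normaliser = 0.35·0.1154 + 0.4·0.1854 + 0.45·0.6992; P(supplier A) ≈ 0.0941, P(supplier B) ≈ 0.1728, P(supplier C) ≈ 0.7331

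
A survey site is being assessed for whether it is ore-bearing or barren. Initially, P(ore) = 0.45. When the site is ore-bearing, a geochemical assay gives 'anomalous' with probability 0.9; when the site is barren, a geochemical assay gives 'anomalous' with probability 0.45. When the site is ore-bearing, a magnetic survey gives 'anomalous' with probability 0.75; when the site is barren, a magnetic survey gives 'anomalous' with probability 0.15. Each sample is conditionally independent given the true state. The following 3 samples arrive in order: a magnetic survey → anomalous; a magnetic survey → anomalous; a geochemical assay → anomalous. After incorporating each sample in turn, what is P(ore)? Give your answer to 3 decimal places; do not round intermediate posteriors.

0.976

After a magnetic survey='anomalous': P(ore) = 0.75·0.4500 / (0.75·0.4500 + 0.15·0.5500) ≈ 0.8036
After a magnetic survey='anomalous': P(ore) = 0.75·0.8036 / (0.75·0.8036 + 0.15·0.1964) ≈ 0.9534
After a geochemical assay='anomalous': P(ore) = 0.9·0.9534 / (0.9·0.9534 + 0.45·0.0466) ≈ 0.9761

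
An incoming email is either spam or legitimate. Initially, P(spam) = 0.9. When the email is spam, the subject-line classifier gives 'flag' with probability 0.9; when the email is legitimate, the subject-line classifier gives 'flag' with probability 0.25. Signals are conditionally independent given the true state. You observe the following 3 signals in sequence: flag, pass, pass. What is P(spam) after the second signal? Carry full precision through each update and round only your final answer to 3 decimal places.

Apply Bayes' rule sequentially, carrying P(spam) forward.
After 'flag': P(spam) = 0.9·0.9000 / (0.9·0.9000 + 0.25·0.1000) ≈ 0.9701
After 'pass': P(spam) = 0.1·0.9701 / (0.1·0.9701 + 0.75·0.0299) ≈ 0.8120

0.812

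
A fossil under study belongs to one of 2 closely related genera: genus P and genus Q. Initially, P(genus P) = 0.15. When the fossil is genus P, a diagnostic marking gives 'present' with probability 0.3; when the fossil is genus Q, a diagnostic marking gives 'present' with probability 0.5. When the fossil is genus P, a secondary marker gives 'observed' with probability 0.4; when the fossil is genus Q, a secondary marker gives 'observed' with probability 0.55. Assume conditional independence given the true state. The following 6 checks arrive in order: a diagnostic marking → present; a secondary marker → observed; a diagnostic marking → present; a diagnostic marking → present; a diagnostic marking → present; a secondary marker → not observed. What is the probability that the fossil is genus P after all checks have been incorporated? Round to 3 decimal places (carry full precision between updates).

0.022

After a diagnostic marking='present': P(genus P) = 0.3·0.1500 / (0.3·0.1500 + 0.5·0.8500) ≈ 0.0957
After a secondary marker='observed': P(genus P) = 0.4·0.0957 / (0.4·0.0957 + 0.55·0.9043) ≈ 0.0715
After a diagnostic marking='present': P(genus P) = 0.3·0.0715 / (0.3·0.0715 + 0.5·0.9285) ≈ 0.0442
After a diagnostic marking='present': P(genus P) = 0.3·0.0442 / (0.3·0.0442 + 0.5·0.9558) ≈ 0.0270
After a diagnostic marking='present': P(genus P) = 0.3·0.0270 / (0.3·0.0270 + 0.5·0.9730) ≈ 0.0164
After a secondary marker='not observed': P(genus P) = 0.6·0.0164 / (0.6·0.0164 + 0.45·0.9836) ≈ 0.0217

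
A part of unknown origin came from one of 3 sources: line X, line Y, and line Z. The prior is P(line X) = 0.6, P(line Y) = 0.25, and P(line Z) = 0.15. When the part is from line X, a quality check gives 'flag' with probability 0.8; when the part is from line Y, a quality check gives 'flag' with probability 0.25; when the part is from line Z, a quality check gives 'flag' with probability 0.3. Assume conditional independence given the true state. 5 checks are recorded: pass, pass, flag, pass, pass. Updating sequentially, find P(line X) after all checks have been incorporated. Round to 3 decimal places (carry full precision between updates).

After 'pass': normaliser = 0.2·0.6000 + 0.75·0.2500 + 0.7·0.1500; P(line X) ≈ 0.2909, P(line Y) ≈ 0.4545, P(line Z) ≈ 0.2545
After 'pass': normaliser = 0.2·0.2909 + 0.75·0.4545 + 0.7·0.2545; P(line X) ≈ 0.1008, P(line Y) ≈ 0.5906, P(line Z) ≈ 0.3087
After 'flag': normaliser = 0.8·0.1008 + 0.25·0.5906 + 0.3·0.3087; P(line X) ≈ 0.2513, P(line Y) ≈ 0.4601, P(line Z) ≈ 0.2886
After 'pass': normaliser = 0.2·0.2513 + 0.75·0.4601 + 0.7·0.2886; P(line X) ≈ 0.0841, P(line Y) ≈ 0.5777, P(line Z) ≈ 0.3382
After 'pass': normaliser = 0.2·0.0841 + 0.75·0.5777 + 0.7·0.3382; P(line X) ≈ 0.0245, P(line Y) ≈ 0.6308, P(line Z) ≈ 0.3447

0.024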